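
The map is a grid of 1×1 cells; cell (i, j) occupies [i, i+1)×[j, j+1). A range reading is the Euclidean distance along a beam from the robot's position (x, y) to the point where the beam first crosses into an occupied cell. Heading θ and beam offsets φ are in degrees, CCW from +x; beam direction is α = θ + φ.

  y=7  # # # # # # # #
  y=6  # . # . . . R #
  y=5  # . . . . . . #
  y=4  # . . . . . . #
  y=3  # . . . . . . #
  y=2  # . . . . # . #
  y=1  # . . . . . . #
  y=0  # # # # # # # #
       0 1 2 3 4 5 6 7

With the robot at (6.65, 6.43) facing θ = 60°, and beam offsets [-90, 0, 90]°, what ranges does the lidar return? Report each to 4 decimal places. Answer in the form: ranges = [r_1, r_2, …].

beam 1: φ=-90°, α=330°
  d=(0.8660,-0.5000)  start (6,6)  tX=0.4041 tY=0.8600  stride 1/|dx|=1.1547 1/|dy|=2.0000
    cross x-line → (7,6), t=0.4041 (wall)
  → r_1 = 0.4041
beam 2: φ=0°, α=60°
  d=(0.5000,0.8660)  start (6,6)  tX=0.7000 tY=0.6582  stride 1/|dx|=2.0000 1/|dy|=1.1547
    cross y-line → (6,7), t=0.6582 (wall)
  → r_2 = 0.6582
beam 3: φ=90°, α=150°
  d=(-0.8660,0.5000)  start (6,6)  tX=0.7506 tY=1.1400  stride 1/|dx|=1.1547 1/|dy|=2.0000
    cross x-line → (5,6), t=0.7506
    cross y-line → (5,7), t=1.1400 (wall)
  → r_3 = 1.1400

ranges = [0.4041, 0.6582, 1.1400]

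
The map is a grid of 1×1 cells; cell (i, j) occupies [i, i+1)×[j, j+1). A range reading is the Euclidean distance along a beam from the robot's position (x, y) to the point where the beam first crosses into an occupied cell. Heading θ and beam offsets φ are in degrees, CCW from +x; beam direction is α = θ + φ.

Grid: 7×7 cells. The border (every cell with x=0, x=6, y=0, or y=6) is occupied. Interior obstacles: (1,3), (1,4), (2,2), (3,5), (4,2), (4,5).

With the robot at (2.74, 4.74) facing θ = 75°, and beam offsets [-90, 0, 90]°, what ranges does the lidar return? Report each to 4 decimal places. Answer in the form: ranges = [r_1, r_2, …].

ranges = [3.3750, 1.0046, 0.7661]

beam 1: φ=-90°, α=345°
  direction (0.9659, -0.2588); cell (2,4); t to first gridline: x 0.2692, y 2.8591 (then +1.0353 / +3.8637)
    (3,4) via x @ 0.2692
    (4,4) via x @ 1.3044
    (5,4) via x @ 2.3397
    (5,3) via y @ 2.8591
    (6,3) via x @ 3.3750  # hit
  → r_1 = 3.3750
beam 2: φ=0°, α=75°
  direction (0.2588, 0.9659); cell (2,4); t to first gridline: x 1.0046, y 0.2692 (then +3.8637 / +1.0353)
    (2,5) via y @ 0.2692
    (3,5) via x @ 1.0046  # hit
  → r_2 = 1.0046
beam 3: φ=90°, α=165°
  direction (-0.9659, 0.2588); cell (2,4); t to first gridline: x 0.7661, y 1.0046 (then +1.0353 / +3.8637)
    (1,4) via x @ 0.7661  # hit
  → r_3 = 0.7661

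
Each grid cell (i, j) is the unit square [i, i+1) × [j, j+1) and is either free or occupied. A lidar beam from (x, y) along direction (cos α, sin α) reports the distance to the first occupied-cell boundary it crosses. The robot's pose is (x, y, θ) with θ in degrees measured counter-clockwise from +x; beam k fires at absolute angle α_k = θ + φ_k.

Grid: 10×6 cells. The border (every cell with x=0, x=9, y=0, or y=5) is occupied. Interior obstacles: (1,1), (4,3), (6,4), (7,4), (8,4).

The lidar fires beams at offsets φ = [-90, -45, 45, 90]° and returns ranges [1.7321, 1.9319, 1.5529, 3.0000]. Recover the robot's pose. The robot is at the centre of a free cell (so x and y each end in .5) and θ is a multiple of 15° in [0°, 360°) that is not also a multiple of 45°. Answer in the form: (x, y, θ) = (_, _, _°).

(x, y, θ) = (2.5, 3.5, 300°)

Enumerate (i+0.5, j+0.5, θ) over the 27 free cells and 16 admissible headings. For each, cast all 4 beams and compare to the given ranges.
  (7.5, 2.5, 195°): beam 1 = 1.5529 ≠ 1.7321 ✗
  (7.5, 1.5, 210°): beam 1 = 2.8868 ≠ 1.7321 ✗
  (3.5, 3.5, 330°): beam 1 = 2.8868 ≠ 1.7321 ✗
  …
  (2.5, 3.5, 300°): r_1=1.7321, r_2=1.9319, r_3=1.5529, r_4=3.0000 — all match ✓
Only this pose fits every beam.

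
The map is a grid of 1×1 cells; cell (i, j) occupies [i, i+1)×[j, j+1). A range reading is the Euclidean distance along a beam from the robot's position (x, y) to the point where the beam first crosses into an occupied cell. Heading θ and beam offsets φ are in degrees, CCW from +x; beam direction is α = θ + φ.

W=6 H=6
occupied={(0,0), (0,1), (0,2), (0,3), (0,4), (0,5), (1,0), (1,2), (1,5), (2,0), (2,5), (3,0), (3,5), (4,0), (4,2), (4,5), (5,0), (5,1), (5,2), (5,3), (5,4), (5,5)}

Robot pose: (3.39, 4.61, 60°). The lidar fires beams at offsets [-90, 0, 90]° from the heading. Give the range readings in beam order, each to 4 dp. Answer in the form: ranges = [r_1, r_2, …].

beam 1: φ=-90°, α=330°
  dir = (cos 330°, sin 330°) = (0.8660, -0.5000); from cell (3,4)
  next x-line at t=0.7044, next y-line at t=1.2200; Δt_x=1.1547, Δt_y=2.0000
    x: enter (4,4) at t=0.7044
    y: enter (4,3) at t=1.2200
    x: enter (5,3) at t=1.8591 ← occupied
  → r_1 = 1.8591
beam 2: φ=0°, α=60°
  dir = (cos 60°, sin 60°) = (0.5000, 0.8660); from cell (3,4)
  next x-line at t=1.2200, next y-line at t=0.4503; Δt_x=2.0000, Δt_y=1.1547
    y: enter (3,5) at t=0.4503 ← occupied
  → r_2 = 0.4503
beam 3: φ=90°, α=150°
  dir = (cos 150°, sin 150°) = (-0.8660, 0.5000); from cell (3,4)
  next x-line at t=0.4503, next y-line at t=0.7800; Δt_x=1.1547, Δt_y=2.0000
    x: enter (2,4) at t=0.4503
    y: enter (2,5) at t=0.7800 ← occupied
  → r_3 = 0.7800

ranges = [1.8591, 0.4503, 0.7800]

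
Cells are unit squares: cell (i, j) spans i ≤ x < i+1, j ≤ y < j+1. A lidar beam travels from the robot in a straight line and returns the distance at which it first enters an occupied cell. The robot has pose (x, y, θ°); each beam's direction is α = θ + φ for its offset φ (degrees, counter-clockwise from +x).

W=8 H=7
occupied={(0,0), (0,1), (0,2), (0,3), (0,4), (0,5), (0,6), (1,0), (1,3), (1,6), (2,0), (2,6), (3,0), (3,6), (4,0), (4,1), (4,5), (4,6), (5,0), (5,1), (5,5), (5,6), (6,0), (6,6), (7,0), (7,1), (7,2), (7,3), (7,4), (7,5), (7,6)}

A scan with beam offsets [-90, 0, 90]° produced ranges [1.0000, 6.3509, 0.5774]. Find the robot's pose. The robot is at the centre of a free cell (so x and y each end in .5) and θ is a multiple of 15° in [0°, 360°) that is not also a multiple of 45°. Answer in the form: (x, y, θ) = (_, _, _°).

The pose lattice has 25·16 = 400 candidates. Test each by forward raycasting.
  (3.5, 2.5, 195°): beam 1 = 3.6235 ≠ 1.0000 ✗
  (3.5, 5.5, 330°): beam 1 = 5.0000 ≠ 1.0000 ✗
  (1.5, 1.5, 195°): beam 1 = 1.5529 ≠ 1.0000 ✗
  …
  (1.5, 5.5, 330°): r_1=1.0000, r_2=6.3509, r_3=0.5774 — all match ✓
Unique over the lattice → pose = (1.5, 5.5, 330°).

(x, y, θ) = (1.5, 5.5, 330°)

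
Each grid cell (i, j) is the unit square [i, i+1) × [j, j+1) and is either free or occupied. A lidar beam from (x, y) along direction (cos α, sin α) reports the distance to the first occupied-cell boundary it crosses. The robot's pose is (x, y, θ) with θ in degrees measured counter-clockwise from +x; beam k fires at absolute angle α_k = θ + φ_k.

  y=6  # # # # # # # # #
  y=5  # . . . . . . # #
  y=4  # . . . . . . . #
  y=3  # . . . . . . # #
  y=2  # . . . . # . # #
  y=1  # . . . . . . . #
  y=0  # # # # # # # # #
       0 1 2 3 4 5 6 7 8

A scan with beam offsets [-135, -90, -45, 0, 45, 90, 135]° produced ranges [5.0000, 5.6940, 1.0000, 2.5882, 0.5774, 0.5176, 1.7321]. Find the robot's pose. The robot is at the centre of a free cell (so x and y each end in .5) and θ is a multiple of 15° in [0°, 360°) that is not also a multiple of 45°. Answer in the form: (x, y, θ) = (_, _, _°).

(x, y, θ) = (6.5, 3.5, 285°)

The pose lattice has 31·16 = 496 candidates. Test each by forward raycasting.
  (4.5, 5.5, 210°): beam 1 = 0.5176 ≠ 5.0000 ✗
  (1.5, 4.5, 255°): beam 1 = 1.0000 ≠ 5.0000 ✗
  (3.5, 2.5, 240°): beam 1 = 3.6235 ≠ 5.0000 ✗
  (1.5, 2.5, 285°): beam 1 = 0.5774 ≠ 5.0000 ✗
  (6.5, 3.5, 330°): beam 1 = 5.6940 ≠ 5.0000 ✗
  …
  (6.5, 3.5, 285°): r_1=5.0000, r_2=5.6940, r_3=1.0000, r_4=2.5882, r_5=0.5774, r_6=0.5176, r_7=1.7321 — all match ✓
Only this pose fits every beam.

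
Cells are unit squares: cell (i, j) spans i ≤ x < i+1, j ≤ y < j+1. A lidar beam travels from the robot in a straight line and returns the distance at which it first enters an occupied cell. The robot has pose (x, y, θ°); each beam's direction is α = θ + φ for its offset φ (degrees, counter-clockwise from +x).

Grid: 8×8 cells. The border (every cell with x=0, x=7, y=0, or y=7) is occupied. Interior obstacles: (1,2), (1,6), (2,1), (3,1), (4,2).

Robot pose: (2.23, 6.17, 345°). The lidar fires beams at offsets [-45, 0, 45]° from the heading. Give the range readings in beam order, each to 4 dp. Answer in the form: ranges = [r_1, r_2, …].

ranges = [3.6604, 4.9383, 1.6600]

beam 1: φ=-45°, α=300°
  direction (0.5000, -0.8660); cell (2,6); t to first gridline: x 1.5400, y 0.1963 (then +2.0000 / +1.1547)
    (2,5) via y @ 0.1963
    (2,4) via y @ 1.3510
    (3,4) via x @ 1.5400
    (3,3) via y @ 2.5057
    (4,3) via x @ 3.5400
    (4,2) via y @ 3.6604  # hit
  → r_1 = 3.6604
beam 2: φ=0°, α=345°
  direction (0.9659, -0.2588); cell (2,6); t to first gridline: x 0.7972, y 0.6568 (then +1.0353 / +3.8637)
    (2,5) via y @ 0.6568
    (3,5) via x @ 0.7972
    (4,5) via x @ 1.8324
    (5,5) via x @ 2.8677
    (6,5) via x @ 3.9030
    (6,4) via y @ 4.5205
    (7,4) via x @ 4.9383  # hit
  → r_2 = 4.9383
beam 3: φ=45°, α=30°
  direction (0.8660, 0.5000); cell (2,6); t to first gridline: x 0.8891, y 1.6600 (then +1.1547 / +2.0000)
    (3,6) via x @ 0.8891
    (3,7) via y @ 1.6600  # hit
  → r_3 = 1.6600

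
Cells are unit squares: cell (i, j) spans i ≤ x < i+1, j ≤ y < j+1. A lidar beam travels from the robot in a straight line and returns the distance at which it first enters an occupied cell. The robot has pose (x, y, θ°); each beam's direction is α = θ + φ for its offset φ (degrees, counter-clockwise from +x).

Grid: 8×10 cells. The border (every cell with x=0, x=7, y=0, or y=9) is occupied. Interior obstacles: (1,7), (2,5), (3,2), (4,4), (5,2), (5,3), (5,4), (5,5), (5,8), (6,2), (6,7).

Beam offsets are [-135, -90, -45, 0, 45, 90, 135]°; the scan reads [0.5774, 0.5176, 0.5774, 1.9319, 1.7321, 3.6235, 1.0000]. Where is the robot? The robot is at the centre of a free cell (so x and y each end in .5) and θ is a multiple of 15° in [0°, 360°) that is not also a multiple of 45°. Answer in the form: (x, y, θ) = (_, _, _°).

(x, y, θ) = (1.5, 1.5, 345°)

Candidates: 37 free-cell centres × 16 headings = 592 poses. Raycast each; keep the one whose scan matches to 4 dp.
  (4.5, 6.5, 120°): beam 1 = 2.5882 ≠ 0.5774 ✗
  (6.5, 4.5, 255°): beam 1 = 1.0000 ≠ 0.5774 ✗
  (6.5, 1.5, 255°): beam 2 = 2.5882 ≠ 0.5176 ✗
  (3.5, 4.5, 240°): beam 1 = 4.6587 ≠ 0.5774 ✗
  …
  (1.5, 1.5, 345°): r_1=0.5774, r_2=0.5176, r_3=0.5774, r_4=1.9319, r_5=1.7321, r_6=3.6235, r_7=1.0000 — all match ✓
Only this pose fits every beam.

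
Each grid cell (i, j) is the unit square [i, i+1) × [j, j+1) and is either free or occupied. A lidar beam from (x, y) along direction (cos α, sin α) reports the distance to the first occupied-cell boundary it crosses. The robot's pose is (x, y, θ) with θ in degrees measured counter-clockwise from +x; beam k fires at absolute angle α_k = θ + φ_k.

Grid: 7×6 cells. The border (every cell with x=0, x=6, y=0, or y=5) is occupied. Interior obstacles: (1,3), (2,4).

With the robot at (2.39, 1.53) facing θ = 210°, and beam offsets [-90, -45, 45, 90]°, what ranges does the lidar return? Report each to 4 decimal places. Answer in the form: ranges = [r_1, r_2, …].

ranges = [1.6974, 1.4390, 0.5487, 0.6120]

beam 1: φ=-90°, α=120°
  dir = (cos 120°, sin 120°) = (-0.5000, 0.8660); from cell (2,1)
  next x-line at t=0.7800, next y-line at t=0.5427; Δt_x=2.0000, Δt_y=1.1547
    y: enter (2,2) at t=0.5427
    x: enter (1,2) at t=0.7800
    y: enter (1,3) at t=1.6974 ← occupied
  → r_1 = 1.6974
beam 2: φ=-45°, α=165°
  dir = (cos 165°, sin 165°) = (-0.9659, 0.2588); from cell (2,1)
  next x-line at t=0.4038, next y-line at t=1.8159; Δt_x=1.0353, Δt_y=3.8637
    x: enter (1,1) at t=0.4038
    x: enter (0,1) at t=1.4390 ← occupied
  → r_2 = 1.4390
beam 3: φ=45°, α=255°
  dir = (cos 255°, sin 255°) = (-0.2588, -0.9659); from cell (2,1)
  next x-line at t=1.5068, next y-line at t=0.5487; Δt_x=3.8637, Δt_y=1.0353
    y: enter (2,0) at t=0.5487 ← occupied
  → r_3 = 0.5487
beam 4: φ=90°, α=300°
  dir = (cos 300°, sin 300°) = (0.5000, -0.8660); from cell (2,1)
  next x-line at t=1.2200, next y-line at t=0.6120; Δt_x=2.0000, Δt_y=1.1547
    y: enter (2,0) at t=0.6120 ← occupied
  → r_4 = 0.6120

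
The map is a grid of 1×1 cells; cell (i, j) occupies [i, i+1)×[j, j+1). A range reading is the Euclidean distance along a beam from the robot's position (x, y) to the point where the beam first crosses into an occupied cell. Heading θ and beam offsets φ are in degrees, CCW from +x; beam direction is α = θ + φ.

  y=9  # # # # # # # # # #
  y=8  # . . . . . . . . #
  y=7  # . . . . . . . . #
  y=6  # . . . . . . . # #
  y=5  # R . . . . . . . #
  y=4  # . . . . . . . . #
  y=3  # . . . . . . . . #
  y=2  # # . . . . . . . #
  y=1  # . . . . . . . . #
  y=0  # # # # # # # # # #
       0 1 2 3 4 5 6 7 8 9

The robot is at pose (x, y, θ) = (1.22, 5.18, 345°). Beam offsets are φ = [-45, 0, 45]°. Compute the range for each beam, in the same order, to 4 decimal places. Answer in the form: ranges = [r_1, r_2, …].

ranges = [4.8266, 8.0544, 7.6400]

beam 1: φ=-45°, α=300°
  d=(0.5000,-0.8660)  start (1,5)  tX=1.5600 tY=0.2078  stride 1/|dx|=2.0000 1/|dy|=1.1547
    cross y-line → (1,4), t=0.2078
    cross y-line → (1,3), t=1.3625
    cross x-line → (2,3), t=1.5600
    cross y-line → (2,2), t=2.5172
    cross x-line → (3,2), t=3.5600
    cross y-line → (3,1), t=3.6719
    cross y-line → (3,0), t=4.8266 (wall)
  → r_1 = 4.8266
beam 2: φ=0°, α=345°
  d=(0.9659,-0.2588)  start (1,5)  tX=0.8075 tY=0.6955  stride 1/|dx|=1.0353 1/|dy|=3.8637
    cross y-line → (1,4), t=0.6955
    cross x-line → (2,4), t=0.8075
    cross x-line → (3,4), t=1.8428
    cross x-line → (4,4), t=2.8781
    cross x-line → (5,4), t=3.9133
    cross y-line → (5,3), t=4.5592
    cross x-line → (6,3), t=4.9486
    cross x-line → (7,3), t=5.9839
    cross x-line → (8,3), t=7.0192
    cross x-line → (9,3), t=8.0544 (wall)
  → r_2 = 8.0544
beam 3: φ=45°, α=30°
  d=(0.8660,0.5000)  start (1,5)  tX=0.9007 tY=1.6400  stride 1/|dx|=1.1547 1/|dy|=2.0000
    cross x-line → (2,5), t=0.9007
    cross y-line → (2,6), t=1.6400
    cross x-line → (3,6), t=2.0554
    cross x-line → (4,6), t=3.2101
    cross y-line → (4,7), t=3.6400
    cross x-line → (5,7), t=4.3648
    cross x-line → (6,7), t=5.5195
    cross y-line → (6,8), t=5.6400
    cross x-line → (7,8), t=6.6742
    cross y-line → (7,9), t=7.6400 (wall)
  → r_3 = 7.6400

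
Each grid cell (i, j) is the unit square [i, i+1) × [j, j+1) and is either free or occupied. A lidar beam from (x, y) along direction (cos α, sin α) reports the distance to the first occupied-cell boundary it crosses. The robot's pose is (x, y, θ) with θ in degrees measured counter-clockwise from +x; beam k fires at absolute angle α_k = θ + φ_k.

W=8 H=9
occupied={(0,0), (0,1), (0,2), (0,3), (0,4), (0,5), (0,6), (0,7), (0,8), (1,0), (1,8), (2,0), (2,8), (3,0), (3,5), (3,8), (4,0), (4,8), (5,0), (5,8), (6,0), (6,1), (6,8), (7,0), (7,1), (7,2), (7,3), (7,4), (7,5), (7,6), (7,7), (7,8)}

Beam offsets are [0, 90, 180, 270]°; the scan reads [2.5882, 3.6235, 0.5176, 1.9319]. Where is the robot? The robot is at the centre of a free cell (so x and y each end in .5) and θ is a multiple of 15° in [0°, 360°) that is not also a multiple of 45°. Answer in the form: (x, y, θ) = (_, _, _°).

(x, y, θ) = (6.5, 4.5, 165°)

Candidates: 40 free-cell centres × 16 headings = 640 poses. Raycast each; keep the one whose scan matches to 4 dp.
  (6.5, 5.5, 165°): beam 1 = 5.6940 ≠ 2.5882 ✗
  (1.5, 5.5, 285°): beam 1 = 4.6587 ≠ 2.5882 ✗
  (3.5, 1.5, 165°): beam 2 = 0.5176 ≠ 3.6235 ✗
  …
  (6.5, 4.5, 165°): r_1=2.5882, r_2=3.6235, r_3=0.5176, r_4=1.9319 — all match ✓
Only this pose fits every beam.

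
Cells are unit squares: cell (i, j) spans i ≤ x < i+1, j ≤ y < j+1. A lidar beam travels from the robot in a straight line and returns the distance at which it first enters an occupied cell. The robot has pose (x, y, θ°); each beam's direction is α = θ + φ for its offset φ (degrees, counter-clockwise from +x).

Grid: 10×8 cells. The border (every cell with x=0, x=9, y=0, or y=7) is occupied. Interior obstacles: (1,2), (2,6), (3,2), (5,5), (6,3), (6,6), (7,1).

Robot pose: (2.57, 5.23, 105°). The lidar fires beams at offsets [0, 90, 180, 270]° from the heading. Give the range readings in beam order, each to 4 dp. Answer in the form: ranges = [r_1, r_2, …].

ranges = [0.7972, 1.6254, 2.3087, 2.5157]

beam 1: φ=0°, α=105°
  cosα=-0.2588 sinα=0.9659 | (2,5) | tMaxX 2.2023 tMaxY 0.7972 | tΔX 3.8637 tΔY 1.0353
    t=0.7972 [y] (2,6) — stop
  → r_1 = 0.7972
beam 2: φ=90°, α=195°
  cosα=-0.9659 sinα=-0.2588 | (2,5) | tMaxX 0.5901 tMaxY 0.8887 | tΔX 1.0353 tΔY 3.8637
    t=0.5901 [x] (1,5)
    t=0.8887 [y] (1,4)
    t=1.6254 [x] (0,4) — stop
  → r_2 = 1.6254
beam 3: φ=180°, α=285°
  cosα=0.2588 sinα=-0.9659 | (2,5) | tMaxX 1.6614 tMaxY 0.2381 | tΔX 3.8637 tΔY 1.0353
    t=0.2381 [y] (2,4)
    t=1.2734 [y] (2,3)
    t=1.6614 [x] (3,3)
    t=2.3087 [y] (3,2) — stop
  → r_3 = 2.3087
beam 4: φ=270°, α=15°
  cosα=0.9659 sinα=0.2588 | (2,5) | tMaxX 0.4452 tMaxY 2.9751 | tΔX 1.0353 tΔY 3.8637
    t=0.4452 [x] (3,5)
    t=1.4804 [x] (4,5)
    t=2.5157 [x] (5,5) — stop
  → r_4 = 2.5157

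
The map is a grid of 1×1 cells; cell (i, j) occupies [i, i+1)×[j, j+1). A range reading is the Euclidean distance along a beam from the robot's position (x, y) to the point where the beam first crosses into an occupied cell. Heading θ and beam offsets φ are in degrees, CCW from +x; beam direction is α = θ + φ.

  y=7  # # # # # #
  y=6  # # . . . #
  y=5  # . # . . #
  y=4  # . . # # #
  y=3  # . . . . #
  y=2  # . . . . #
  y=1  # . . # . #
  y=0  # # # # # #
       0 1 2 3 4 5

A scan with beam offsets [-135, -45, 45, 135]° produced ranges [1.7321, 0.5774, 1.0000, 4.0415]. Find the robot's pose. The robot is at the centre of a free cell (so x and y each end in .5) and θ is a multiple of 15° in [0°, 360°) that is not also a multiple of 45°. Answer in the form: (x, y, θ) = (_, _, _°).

The pose lattice has 19·16 = 304 candidates. Test each by forward raycasting.
  (3.5, 3.5, 345°): beam 1 = 2.8868 ≠ 1.7321 ✗
  (3.5, 5.5, 255°): beam 3 = 0.5774 ≠ 1.0000 ✗
  (2.5, 1.5, 240°): beam 1 = 4.6587 ≠ 1.7321 ✗
  (3.5, 2.5, 210°): beam 1 = 1.5529 ≠ 1.7321 ✗
  …
  (1.5, 3.5, 195°): r_1=1.7321, r_2=0.5774, r_3=1.0000, r_4=4.0415 — all match ✓
Only this pose fits every beam.

(x, y, θ) = (1.5, 3.5, 195°)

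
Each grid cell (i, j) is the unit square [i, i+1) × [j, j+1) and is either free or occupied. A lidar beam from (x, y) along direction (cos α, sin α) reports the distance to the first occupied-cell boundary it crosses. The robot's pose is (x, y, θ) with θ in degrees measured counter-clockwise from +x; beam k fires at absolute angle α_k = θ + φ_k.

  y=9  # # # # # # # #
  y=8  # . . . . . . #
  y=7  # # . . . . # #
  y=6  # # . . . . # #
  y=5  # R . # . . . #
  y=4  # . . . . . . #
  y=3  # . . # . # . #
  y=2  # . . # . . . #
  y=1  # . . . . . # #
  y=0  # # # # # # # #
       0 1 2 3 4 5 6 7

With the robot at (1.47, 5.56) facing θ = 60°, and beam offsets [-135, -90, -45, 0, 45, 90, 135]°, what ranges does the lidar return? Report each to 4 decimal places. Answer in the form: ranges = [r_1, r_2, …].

ranges = [4.7209, 4.0761, 1.5840, 0.5081, 0.4555, 0.5427, 0.4866]

beam 1: φ=-135°, α=285°
  cosα=0.2588 sinα=-0.9659 | (1,5) | tMaxX 2.0478 tMaxY 0.5798 | tΔX 3.8637 tΔY 1.0353
    t=0.5798 [y] (1,4)
    t=1.6150 [y] (1,3)
    t=2.0478 [x] (2,3)
    t=2.6503 [y] (2,2)
    t=3.6856 [y] (2,1)
    t=4.7209 [y] (2,0) — stop
  → r_1 = 4.7209
beam 2: φ=-90°, α=330°
  cosα=0.8660 sinα=-0.5000 | (1,5) | tMaxX 0.6120 tMaxY 1.1200 | tΔX 1.1547 tΔY 2.0000
    t=0.6120 [x] (2,5)
    t=1.1200 [y] (2,4)
    t=1.7667 [x] (3,4)
    t=2.9214 [x] (4,4)
    t=3.1200 [y] (4,3)
    t=4.0761 [x] (5,3) — stop
  → r_2 = 4.0761
beam 3: φ=-45°, α=15°
  cosα=0.9659 sinα=0.2588 | (1,5) | tMaxX 0.5487 tMaxY 1.7000 | tΔX 1.0353 tΔY 3.8637
    t=0.5487 [x] (2,5)
    t=1.5840 [x] (3,5) — stop
  → r_3 = 1.5840
beam 4: φ=0°, α=60°
  cosα=0.5000 sinα=0.8660 | (1,5) | tMaxX 1.0600 tMaxY 0.5081 | tΔX 2.0000 tΔY 1.1547
    t=0.5081 [y] (1,6) — stop
  → r_4 = 0.5081
beam 5: φ=45°, α=105°
  cosα=-0.2588 sinα=0.9659 | (1,5) | tMaxX 1.8159 tMaxY 0.4555 | tΔX 3.8637 tΔY 1.0353
    t=0.4555 [y] (1,6) — stop
  → r_5 = 0.4555
beam 6: φ=90°, α=150°
  cosα=-0.8660 sinα=0.5000 | (1,5) | tMaxX 0.5427 tMaxY 0.8800 | tΔX 1.1547 tΔY 2.0000
    t=0.5427 [x] (0,5) — stop
  → r_6 = 0.5427
beam 7: φ=135°, α=195°
  cosα=-0.9659 sinα=-0.2588 | (1,5) | tMaxX 0.4866 tMaxY 2.1637 | tΔX 1.0353 tΔY 3.8637
    t=0.4866 [x] (0,5) — stop
  → r_7 = 0.4866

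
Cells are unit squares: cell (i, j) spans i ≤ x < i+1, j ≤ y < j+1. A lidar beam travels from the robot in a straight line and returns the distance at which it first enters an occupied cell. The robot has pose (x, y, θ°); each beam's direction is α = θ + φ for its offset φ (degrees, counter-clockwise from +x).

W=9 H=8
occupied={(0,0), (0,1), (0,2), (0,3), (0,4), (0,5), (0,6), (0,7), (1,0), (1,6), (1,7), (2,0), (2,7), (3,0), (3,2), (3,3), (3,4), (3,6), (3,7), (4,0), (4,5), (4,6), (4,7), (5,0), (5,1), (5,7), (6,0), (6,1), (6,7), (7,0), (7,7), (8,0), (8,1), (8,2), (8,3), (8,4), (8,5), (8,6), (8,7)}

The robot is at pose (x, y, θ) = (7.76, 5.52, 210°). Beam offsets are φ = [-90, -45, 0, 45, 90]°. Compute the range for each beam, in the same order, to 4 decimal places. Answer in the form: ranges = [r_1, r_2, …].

beam 1: φ=-90°, α=120°
  d=(-0.5000,0.8660)  start (7,5)  tX=1.5200 tY=0.5543  stride 1/|dx|=2.0000 1/|dy|=1.1547
    cross y-line → (7,6), t=0.5543
    cross x-line → (6,6), t=1.5200
    cross y-line → (6,7), t=1.7090 (wall)
  → r_1 = 1.7090
beam 2: φ=-45°, α=165°
  d=(-0.9659,0.2588)  start (7,5)  tX=0.7868 tY=1.8546  stride 1/|dx|=1.0353 1/|dy|=3.8637
    cross x-line → (6,5), t=0.7868
    cross x-line → (5,5), t=1.8221
    cross y-line → (5,6), t=1.8546
    cross x-line → (4,6), t=2.8574 (wall)
  → r_2 = 2.8574
beam 3: φ=0°, α=210°
  d=(-0.8660,-0.5000)  start (7,5)  tX=0.8776 tY=1.0400  stride 1/|dx|=1.1547 1/|dy|=2.0000
    cross x-line → (6,5), t=0.8776
    cross y-line → (6,4), t=1.0400
    cross x-line → (5,4), t=2.0323
    cross y-line → (5,3), t=3.0400
    cross x-line → (4,3), t=3.1870
    cross x-line → (3,3), t=4.3417 (wall)
  → r_3 = 4.3417
beam 4: φ=45°, α=255°
  d=(-0.2588,-0.9659)  start (7,5)  tX=2.9364 tY=0.5383  stride 1/|dx|=3.8637 1/|dy|=1.0353
    cross y-line → (7,4), t=0.5383
    cross y-line → (7,3), t=1.5736
    cross y-line → (7,2), t=2.6089
    cross x-line → (6,2), t=2.9364
    cross y-line → (6,1), t=3.6442 (wall)
  → r_4 = 3.6442
beam 5: φ=90°, α=300°
  d=(0.5000,-0.8660)  start (7,5)  tX=0.4800 tY=0.6004  stride 1/|dx|=2.0000 1/|dy|=1.1547
    cross x-line → (8,5), t=0.4800 (wall)
  → r_5 = 0.4800

ranges = [1.7090, 2.8574, 4.3417, 3.6442, 0.4800]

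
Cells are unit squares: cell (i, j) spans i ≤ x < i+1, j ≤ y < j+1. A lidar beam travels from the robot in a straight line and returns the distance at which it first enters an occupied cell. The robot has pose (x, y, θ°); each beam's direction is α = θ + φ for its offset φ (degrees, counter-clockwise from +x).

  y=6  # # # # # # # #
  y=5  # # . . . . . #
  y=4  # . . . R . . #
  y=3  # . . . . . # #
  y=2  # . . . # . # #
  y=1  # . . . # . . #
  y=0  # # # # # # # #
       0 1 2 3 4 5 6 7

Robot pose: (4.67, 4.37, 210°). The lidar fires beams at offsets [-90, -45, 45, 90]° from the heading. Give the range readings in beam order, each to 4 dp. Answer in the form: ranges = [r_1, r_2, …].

beam 1: φ=-90°, α=120°
  cosα=-0.5000 sinα=0.8660 | (4,4) | tMaxX 1.3400 tMaxY 0.7275 | tΔX 2.0000 tΔY 1.1547
    t=0.7275 [y] (4,5)
    t=1.3400 [x] (3,5)
    t=1.8822 [y] (3,6) — stop
  → r_1 = 1.8822
beam 2: φ=-45°, α=165°
  cosα=-0.9659 sinα=0.2588 | (4,4) | tMaxX 0.6936 tMaxY 2.4341 | tΔX 1.0353 tΔY 3.8637
    t=0.6936 [x] (3,4)
    t=1.7289 [x] (2,4)
    t=2.4341 [y] (2,5)
    t=2.7642 [x] (1,5) — stop
  → r_2 = 2.7642
beam 3: φ=45°, α=255°
  cosα=-0.2588 sinα=-0.9659 | (4,4) | tMaxX 2.5887 tMaxY 0.3831 | tΔX 3.8637 tΔY 1.0353
    t=0.3831 [y] (4,3)
    t=1.4183 [y] (4,2) — stop
  → r_3 = 1.4183
beam 4: φ=90°, α=300°
  cosα=0.5000 sinα=-0.8660 | (4,4) | tMaxX 0.6600 tMaxY 0.4272 | tΔX 2.0000 tΔY 1.1547
    t=0.4272 [y] (4,3)
    t=0.6600 [x] (5,3)
    t=1.5819 [y] (5,2)
    t=2.6600 [x] (6,2) — stop
  → r_4 = 2.6600

ranges = [1.8822, 2.7642, 1.4183, 2.6600]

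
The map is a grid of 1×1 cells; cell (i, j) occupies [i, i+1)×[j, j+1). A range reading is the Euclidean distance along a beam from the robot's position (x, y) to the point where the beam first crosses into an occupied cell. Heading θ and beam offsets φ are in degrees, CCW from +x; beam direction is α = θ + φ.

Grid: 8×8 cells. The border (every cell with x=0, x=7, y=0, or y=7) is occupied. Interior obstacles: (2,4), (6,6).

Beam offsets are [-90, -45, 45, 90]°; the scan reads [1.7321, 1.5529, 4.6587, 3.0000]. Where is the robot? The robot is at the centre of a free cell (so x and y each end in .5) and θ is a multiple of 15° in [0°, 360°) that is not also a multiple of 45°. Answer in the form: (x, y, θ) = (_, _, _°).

The pose lattice has 34·16 = 544 candidates. Test each by forward raycasting.
  (4.5, 4.5, 330°): beam 1 = 4.0415 ≠ 1.7321 ✗
  (6.5, 2.5, 30°): beam 1 = 1.0000 ≠ 1.7321 ✗
  (5.5, 2.5, 15°): beam 1 = 1.5529 ≠ 1.7321 ✗
  (1.5, 6.5, 210°): beam 1 = 0.5774 ≠ 1.7321 ✗
  …
  (5.5, 2.5, 60°): r_1=1.7321, r_2=1.5529, r_3=4.6587, r_4=3.0000 — all match ✓
Only this pose fits every beam.

(x, y, θ) = (5.5, 2.5, 60°)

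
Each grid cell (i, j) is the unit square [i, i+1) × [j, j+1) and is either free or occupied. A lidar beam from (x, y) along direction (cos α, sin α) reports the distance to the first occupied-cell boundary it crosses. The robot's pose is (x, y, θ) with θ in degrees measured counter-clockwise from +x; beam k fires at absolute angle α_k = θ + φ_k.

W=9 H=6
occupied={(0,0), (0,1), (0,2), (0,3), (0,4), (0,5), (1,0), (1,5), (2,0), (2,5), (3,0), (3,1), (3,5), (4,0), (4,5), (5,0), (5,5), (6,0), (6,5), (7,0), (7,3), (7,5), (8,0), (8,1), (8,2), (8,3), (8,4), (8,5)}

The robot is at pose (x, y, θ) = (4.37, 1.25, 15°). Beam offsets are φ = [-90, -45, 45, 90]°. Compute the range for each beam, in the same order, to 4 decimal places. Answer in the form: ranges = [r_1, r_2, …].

ranges = [0.2588, 0.5000, 4.3301, 3.8823]

beam 1: φ=-90°, α=285°
  direction (0.2588, -0.9659); cell (4,1); t to first gridline: x 2.4341, y 0.2588 (then +3.8637 / +1.0353)
    (4,0) via y @ 0.2588  # hit
  → r_1 = 0.2588
beam 2: φ=-45°, α=330°
  direction (0.8660, -0.5000); cell (4,1); t to first gridline: x 0.7275, y 0.5000 (then +1.1547 / +2.0000)
    (4,0) via y @ 0.5000  # hit
  → r_2 = 0.5000
beam 3: φ=45°, α=60°
  direction (0.5000, 0.8660); cell (4,1); t to first gridline: x 1.2600, y 0.8660 (then +2.0000 / +1.1547)
    (4,2) via y @ 0.8660
    (5,2) via x @ 1.2600
    (5,3) via y @ 2.0207
    (5,4) via y @ 3.1754
    (6,4) via x @ 3.2600
    (6,5) via y @ 4.3301  # hit
  → r_3 = 4.3301
beam 4: φ=90°, α=105°
  direction (-0.2588, 0.9659); cell (4,1); t to first gridline: x 1.4296, y 0.7765 (then +3.8637 / +1.0353)
    (4,2) via y @ 0.7765
    (3,2) via x @ 1.4296
    (3,3) via y @ 1.8117
    (3,4) via y @ 2.8470
    (3,5) via y @ 3.8823  # hit
  → r_4 = 3.8823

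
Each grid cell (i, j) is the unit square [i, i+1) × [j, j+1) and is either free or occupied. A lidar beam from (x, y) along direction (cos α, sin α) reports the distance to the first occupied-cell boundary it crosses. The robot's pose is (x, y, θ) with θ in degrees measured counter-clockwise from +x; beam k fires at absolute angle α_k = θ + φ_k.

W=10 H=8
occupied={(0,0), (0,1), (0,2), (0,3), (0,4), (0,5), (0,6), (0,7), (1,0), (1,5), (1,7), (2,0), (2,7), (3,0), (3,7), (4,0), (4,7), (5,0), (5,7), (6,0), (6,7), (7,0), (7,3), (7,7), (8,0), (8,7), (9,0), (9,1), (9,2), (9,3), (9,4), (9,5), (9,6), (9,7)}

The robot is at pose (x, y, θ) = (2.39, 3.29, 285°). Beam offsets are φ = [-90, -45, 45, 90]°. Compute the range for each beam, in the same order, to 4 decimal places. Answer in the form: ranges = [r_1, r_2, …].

ranges = [1.4390, 2.6443, 4.5800, 6.8432]

beam 1: φ=-90°, α=195°
  dir = (cos 195°, sin 195°) = (-0.9659, -0.2588); from cell (2,3)
  next x-line at t=0.4038, next y-line at t=1.1205; Δt_x=1.0353, Δt_y=3.8637
    x: enter (1,3) at t=0.4038
    y: enter (1,2) at t=1.1205
    x: enter (0,2) at t=1.4390 ← occupied
  → r_1 = 1.4390
beam 2: φ=-45°, α=240°
  dir = (cos 240°, sin 240°) = (-0.5000, -0.8660); from cell (2,3)
  next x-line at t=0.7800, next y-line at t=0.3349; Δt_x=2.0000, Δt_y=1.1547
    y: enter (2,2) at t=0.3349
    x: enter (1,2) at t=0.7800
    y: enter (1,1) at t=1.4896
    y: enter (1,0) at t=2.6443 ← occupied
  → r_2 = 2.6443
beam 3: φ=45°, α=330°
  dir = (cos 330°, sin 330°) = (0.8660, -0.5000); from cell (2,3)
  next x-line at t=0.7044, next y-line at t=0.5800; Δt_x=1.1547, Δt_y=2.0000
    y: enter (2,2) at t=0.5800
    x: enter (3,2) at t=0.7044
    x: enter (4,2) at t=1.8591
    y: enter (4,1) at t=2.5800
    x: enter (5,1) at t=3.0138
    x: enter (6,1) at t=4.1685
    y: enter (6,0) at t=4.5800 ← occupied
  → r_3 = 4.5800
beam 4: φ=90°, α=15°
  dir = (cos 15°, sin 15°) = (0.9659, 0.2588); from cell (2,3)
  next x-line at t=0.6315, next y-line at t=2.7432; Δt_x=1.0353, Δt_y=3.8637
    x: enter (3,3) at t=0.6315
    x: enter (4,3) at t=1.6668
    x: enter (5,3) at t=2.7021
    y: enter (5,4) at t=2.7432
    x: enter (6,4) at t=3.7373
    x: enter (7,4) at t=4.7726
    x: enter (8,4) at t=5.8079
    y: enter (8,5) at t=6.6069
    x: enter (9,5) at t=6.8432 ← occupied
  → r_4 = 6.8432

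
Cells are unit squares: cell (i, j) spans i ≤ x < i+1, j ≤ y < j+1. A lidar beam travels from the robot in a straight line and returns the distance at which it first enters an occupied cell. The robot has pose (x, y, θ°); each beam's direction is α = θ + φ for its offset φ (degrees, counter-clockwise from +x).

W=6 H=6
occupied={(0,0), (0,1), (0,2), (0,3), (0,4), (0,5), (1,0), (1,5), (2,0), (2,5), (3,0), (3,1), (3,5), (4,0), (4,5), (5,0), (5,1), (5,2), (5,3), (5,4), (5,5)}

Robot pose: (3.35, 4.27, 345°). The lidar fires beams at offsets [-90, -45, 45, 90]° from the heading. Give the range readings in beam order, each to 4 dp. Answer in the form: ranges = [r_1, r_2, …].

beam 1: φ=-90°, α=255°
  direction (-0.2588, -0.9659); cell (3,4); t to first gridline: x 1.3523, y 0.2795 (then +3.8637 / +1.0353)
    (3,3) via y @ 0.2795
    (3,2) via y @ 1.3148
    (2,2) via x @ 1.3523
    (2,1) via y @ 2.3501
    (2,0) via y @ 3.3854  # hit
  → r_1 = 3.3854
beam 2: φ=-45°, α=300°
  direction (0.5000, -0.8660); cell (3,4); t to first gridline: x 1.3000, y 0.3118 (then +2.0000 / +1.1547)
    (3,3) via y @ 0.3118
    (4,3) via x @ 1.3000
    (4,2) via y @ 1.4665
    (4,1) via y @ 2.6212
    (5,1) via x @ 3.3000  # hit
  → r_2 = 3.3000
beam 3: φ=45°, α=30°
  direction (0.8660, 0.5000); cell (3,4); t to first gridline: x 0.7506, y 1.4600 (then +1.1547 / +2.0000)
    (4,4) via x @ 0.7506
    (4,5) via y @ 1.4600  # hit
  → r_3 = 1.4600
beam 4: φ=90°, α=75°
  direction (0.2588, 0.9659); cell (3,4); t to first gridline: x 2.5114, y 0.7558 (then +3.8637 / +1.0353)
    (3,5) via y @ 0.7558  # hit
  → r_4 = 0.7558

ranges = [3.3854, 3.3000, 1.4600, 0.7558]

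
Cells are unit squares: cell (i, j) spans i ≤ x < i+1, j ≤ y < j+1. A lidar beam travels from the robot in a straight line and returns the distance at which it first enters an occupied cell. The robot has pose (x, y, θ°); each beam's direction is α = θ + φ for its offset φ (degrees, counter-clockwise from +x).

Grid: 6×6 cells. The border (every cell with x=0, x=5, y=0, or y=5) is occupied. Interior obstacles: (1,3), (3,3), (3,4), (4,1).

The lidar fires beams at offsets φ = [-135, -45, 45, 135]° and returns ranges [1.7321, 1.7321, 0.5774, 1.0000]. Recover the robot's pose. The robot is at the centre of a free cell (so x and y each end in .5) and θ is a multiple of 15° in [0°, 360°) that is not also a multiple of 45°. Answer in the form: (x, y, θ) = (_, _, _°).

The pose lattice has 12·16 = 192 candidates. Test each by forward raycasting.
  (4.5, 4.5, 120°): beam 1 = 0.5176 ≠ 1.7321 ✗
  (4.5, 3.5, 300°): beam 1 = 0.5176 ≠ 1.7321 ✗
  (4.5, 3.5, 120°): beam 1 = 0.5176 ≠ 1.7321 ✗
  (1.5, 4.5, 105°): beam 2 = 0.5774 ≠ 1.7321 ✗
  …
  (2.5, 1.5, 195°): r_1=1.7321, r_2=1.7321, r_3=0.5774, r_4=1.0000 — all match ✓
No second candidate reproduces the full scan.

(x, y, θ) = (2.5, 1.5, 195°)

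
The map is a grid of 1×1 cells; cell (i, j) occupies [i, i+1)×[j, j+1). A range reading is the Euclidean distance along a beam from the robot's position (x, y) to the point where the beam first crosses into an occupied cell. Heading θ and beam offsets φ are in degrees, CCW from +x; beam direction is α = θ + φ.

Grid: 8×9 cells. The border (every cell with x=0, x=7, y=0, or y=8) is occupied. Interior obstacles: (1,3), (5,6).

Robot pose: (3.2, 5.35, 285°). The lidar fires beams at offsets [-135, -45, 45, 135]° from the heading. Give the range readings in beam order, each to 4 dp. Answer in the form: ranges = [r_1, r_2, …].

beam 1: φ=-135°, α=150°
  dir = (cos 150°, sin 150°) = (-0.8660, 0.5000); from cell (3,5)
  next x-line at t=0.2309, next y-line at t=1.3000; Δt_x=1.1547, Δt_y=2.0000
    x: enter (2,5) at t=0.2309
    y: enter (2,6) at t=1.3000
    x: enter (1,6) at t=1.3856
    x: enter (0,6) at t=2.5403 ← occupied
  → r_1 = 2.5403
beam 2: φ=-45°, α=240°
  dir = (cos 240°, sin 240°) = (-0.5000, -0.8660); from cell (3,5)
  next x-line at t=0.4000, next y-line at t=0.4041; Δt_x=2.0000, Δt_y=1.1547
    x: enter (2,5) at t=0.4000
    y: enter (2,4) at t=0.4041
    y: enter (2,3) at t=1.5588
    x: enter (1,3) at t=2.4000 ← occupied
  → r_2 = 2.4000
beam 3: φ=45°, α=330°
  dir = (cos 330°, sin 330°) = (0.8660, -0.5000); from cell (3,5)
  next x-line at t=0.9238, next y-line at t=0.7000; Δt_x=1.1547, Δt_y=2.0000
    y: enter (3,4) at t=0.7000
    x: enter (4,4) at t=0.9238
    x: enter (5,4) at t=2.0785
    y: enter (5,3) at t=2.7000
    x: enter (6,3) at t=3.2332
    x: enter (7,3) at t=4.3879 ← occupied
  → r_3 = 4.3879
beam 4: φ=135°, α=60°
  dir = (cos 60°, sin 60°) = (0.5000, 0.8660); from cell (3,5)
  next x-line at t=1.6000, next y-line at t=0.7506; Δt_x=2.0000, Δt_y=1.1547
    y: enter (3,6) at t=0.7506
    x: enter (4,6) at t=1.6000
    y: enter (4,7) at t=1.9053
    y: enter (4,8) at t=3.0600 ← occupied
  → r_4 = 3.0600

ranges = [2.5403, 2.4000, 4.3879, 3.0600]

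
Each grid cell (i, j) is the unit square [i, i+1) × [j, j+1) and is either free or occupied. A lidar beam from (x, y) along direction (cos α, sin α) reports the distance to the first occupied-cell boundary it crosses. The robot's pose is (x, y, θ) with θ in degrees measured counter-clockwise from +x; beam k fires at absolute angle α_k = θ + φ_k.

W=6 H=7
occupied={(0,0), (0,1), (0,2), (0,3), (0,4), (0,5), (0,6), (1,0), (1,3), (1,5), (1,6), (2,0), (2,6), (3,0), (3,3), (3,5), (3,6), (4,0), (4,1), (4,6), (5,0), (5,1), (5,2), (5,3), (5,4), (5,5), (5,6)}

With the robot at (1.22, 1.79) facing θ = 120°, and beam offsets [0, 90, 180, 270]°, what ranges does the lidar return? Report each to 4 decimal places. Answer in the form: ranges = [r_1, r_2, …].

ranges = [0.4400, 0.2540, 0.9122, 2.4200]

beam 1: φ=0°, α=120°
  cosα=-0.5000 sinα=0.8660 | (1,1) | tMaxX 0.4400 tMaxY 0.2425 | tΔX 2.0000 tΔY 1.1547
    t=0.2425 [y] (1,2)
    t=0.4400 [x] (0,2) — stop
  → r_1 = 0.4400
beam 2: φ=90°, α=210°
  cosα=-0.8660 sinα=-0.5000 | (1,1) | tMaxX 0.2540 tMaxY 1.5800 | tΔX 1.1547 tΔY 2.0000
    t=0.2540 [x] (0,1) — stop
  → r_2 = 0.2540
beam 3: φ=180°, α=300°
  cosα=0.5000 sinα=-0.8660 | (1,1) | tMaxX 1.5600 tMaxY 0.9122 | tΔX 2.0000 tΔY 1.1547
    t=0.9122 [y] (1,0) — stop
  → r_3 = 0.9122
beam 4: φ=270°, α=30°
  cosα=0.8660 sinα=0.5000 | (1,1) | tMaxX 0.9007 tMaxY 0.4200 | tΔX 1.1547 tΔY 2.0000
    t=0.4200 [y] (1,2)
    t=0.9007 [x] (2,2)
    t=2.0554 [x] (3,2)
    t=2.4200 [y] (3,3) — stop
  → r_4 = 2.4200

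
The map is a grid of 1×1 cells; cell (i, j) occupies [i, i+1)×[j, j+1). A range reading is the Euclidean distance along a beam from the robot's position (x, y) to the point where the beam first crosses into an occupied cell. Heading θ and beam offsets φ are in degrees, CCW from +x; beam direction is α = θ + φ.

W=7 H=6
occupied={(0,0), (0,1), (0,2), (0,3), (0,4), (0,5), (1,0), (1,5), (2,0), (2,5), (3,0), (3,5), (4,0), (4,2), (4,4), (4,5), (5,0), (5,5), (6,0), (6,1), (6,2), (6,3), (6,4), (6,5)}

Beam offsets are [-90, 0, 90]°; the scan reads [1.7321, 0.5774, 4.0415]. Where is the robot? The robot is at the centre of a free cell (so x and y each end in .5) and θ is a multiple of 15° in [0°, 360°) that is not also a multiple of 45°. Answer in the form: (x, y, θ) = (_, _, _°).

(x, y, θ) = (4.5, 3.5, 120°)

Candidates: 18 free-cell centres × 16 headings = 288 poses. Raycast each; keep the one whose scan matches to 4 dp.
  (3.5, 2.5, 30°): beam 3 = 2.8868 ≠ 4.0415 ✗
  (5.5, 4.5, 300°): beam 1 = 0.5774 ≠ 1.7321 ✗
  (3.5, 1.5, 150°): beam 1 = 1.0000 ≠ 1.7321 ✗
  (1.5, 3.5, 285°): beam 1 = 0.5176 ≠ 1.7321 ✗
  …
  (4.5, 3.5, 120°): r_1=1.7321, r_2=0.5774, r_3=4.0415 — all match ✓
No second candidate reproduces the full scan.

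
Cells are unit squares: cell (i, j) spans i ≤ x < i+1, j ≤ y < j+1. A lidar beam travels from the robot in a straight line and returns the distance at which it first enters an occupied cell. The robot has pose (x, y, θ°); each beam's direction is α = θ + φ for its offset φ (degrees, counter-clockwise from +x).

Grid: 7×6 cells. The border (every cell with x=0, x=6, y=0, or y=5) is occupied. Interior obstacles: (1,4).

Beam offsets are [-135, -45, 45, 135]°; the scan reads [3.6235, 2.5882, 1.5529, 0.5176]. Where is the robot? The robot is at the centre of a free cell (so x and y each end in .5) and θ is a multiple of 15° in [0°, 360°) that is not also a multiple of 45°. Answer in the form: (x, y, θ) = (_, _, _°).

(x, y, θ) = (2.5, 1.5, 150°)

Enumerate (i+0.5, j+0.5, θ) over the 19 free cells and 16 admissible headings. For each, cast all 4 beams and compare to the given ranges.
  (4.5, 3.5, 75°): beam 1 = 2.8868 ≠ 3.6235 ✗
  (4.5, 1.5, 345°): beam 1 = 1.0000 ≠ 3.6235 ✗
  (4.5, 1.5, 120°): beam 1 = 1.5529 ≠ 3.6235 ✗
  (3.5, 4.5, 240°): beam 1 = 0.5176 ≠ 3.6235 ✗
  …
  (2.5, 1.5, 150°): r_1=3.6235, r_2=2.5882, r_3=1.5529, r_4=0.5176 — all match ✓
Unique over the lattice → pose = (2.5, 1.5, 150°).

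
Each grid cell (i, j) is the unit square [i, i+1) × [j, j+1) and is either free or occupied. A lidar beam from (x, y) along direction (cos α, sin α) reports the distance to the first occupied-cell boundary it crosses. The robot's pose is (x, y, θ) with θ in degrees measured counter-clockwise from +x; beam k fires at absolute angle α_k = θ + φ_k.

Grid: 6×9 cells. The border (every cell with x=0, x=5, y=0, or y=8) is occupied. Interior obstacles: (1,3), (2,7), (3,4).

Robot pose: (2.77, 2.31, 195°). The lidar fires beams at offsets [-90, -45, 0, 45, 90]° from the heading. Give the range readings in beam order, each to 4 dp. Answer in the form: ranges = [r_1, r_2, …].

beam 1: φ=-90°, α=105°
  direction (-0.2588, 0.9659); cell (2,2); t to first gridline: x 2.9751, y 0.7143 (then +3.8637 / +1.0353)
    (2,3) via y @ 0.7143
    (2,4) via y @ 1.7496
    (2,5) via y @ 2.7849
    (1,5) via x @ 2.9751
    (1,6) via y @ 3.8202
    (1,7) via y @ 4.8554
    (1,8) via y @ 5.8907  # hit
  → r_1 = 5.8907
beam 2: φ=-45°, α=150°
  direction (-0.8660, 0.5000); cell (2,2); t to first gridline: x 0.8891, y 1.3800 (then +1.1547 / +2.0000)
    (1,2) via x @ 0.8891
    (1,3) via y @ 1.3800  # hit
  → r_2 = 1.3800
beam 3: φ=0°, α=195°
  direction (-0.9659, -0.2588); cell (2,2); t to first gridline: x 0.7972, y 1.1977 (then +1.0353 / +3.8637)
    (1,2) via x @ 0.7972
    (1,1) via y @ 1.1977
    (0,1) via x @ 1.8324  # hit
  → r_3 = 1.8324
beam 4: φ=45°, α=240°
  direction (-0.5000, -0.8660); cell (2,2); t to first gridline: x 1.5400, y 0.3580 (then +2.0000 / +1.1547)
    (2,1) via y @ 0.3580
    (2,0) via y @ 1.5127  # hit
  → r_4 = 1.5127
beam 5: φ=90°, α=285°
  direction (0.2588, -0.9659); cell (2,2); t to first gridline: x 0.8887, y 0.3209 (then +3.8637 / +1.0353)
    (2,1) via y @ 0.3209
    (3,1) via x @ 0.8887
    (3,0) via y @ 1.3562  # hit
  → r_5 = 1.3562

ranges = [5.8907, 1.3800, 1.8324, 1.5127, 1.3562]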